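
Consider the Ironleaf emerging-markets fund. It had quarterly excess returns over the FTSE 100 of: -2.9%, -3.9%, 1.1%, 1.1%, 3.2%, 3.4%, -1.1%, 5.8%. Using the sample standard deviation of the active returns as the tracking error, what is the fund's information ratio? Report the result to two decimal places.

0.25

r̄ = (-2.9 − 3.9 + 1.1 + 1.1 + 3.2 + 3.4 − 1.1 + 5.8) / 8 = 6.70 / 8 = 0.8375%
Σ(r − r̄)² = 77.0788; sample σ = √(77.0788/7) = 3.3183%
IR = r̄ / tracking error = 0.8375 / 3.3183 = 0.2524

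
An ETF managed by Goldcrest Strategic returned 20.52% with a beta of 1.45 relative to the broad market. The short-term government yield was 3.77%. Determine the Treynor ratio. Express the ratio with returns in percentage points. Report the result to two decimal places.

11.55

Treynor = (Rp − Rf) / β = (20.52% − 3.77%) / 1.45 = 16.75 / 1.45 = 11.5517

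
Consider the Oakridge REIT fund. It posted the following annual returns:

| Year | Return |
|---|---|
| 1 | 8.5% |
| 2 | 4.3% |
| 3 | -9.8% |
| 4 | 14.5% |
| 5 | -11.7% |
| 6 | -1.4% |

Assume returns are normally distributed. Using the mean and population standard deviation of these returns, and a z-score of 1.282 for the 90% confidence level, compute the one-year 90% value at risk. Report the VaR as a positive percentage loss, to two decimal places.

r̄ = (8.5 + 4.3 − 9.8 + 14.5 − 11.7 − 1.4) / 6 = 0.7333%
Population σ = √[Σ(r − r̄)² / 6] = √[532.6533 / 6] = √88.7756 = 9.4221%
VaR = −(r̄ − z·σ) = −(0.7333 − 1.282 × 9.4221) = −(-11.3458) = 11.3458%

11.35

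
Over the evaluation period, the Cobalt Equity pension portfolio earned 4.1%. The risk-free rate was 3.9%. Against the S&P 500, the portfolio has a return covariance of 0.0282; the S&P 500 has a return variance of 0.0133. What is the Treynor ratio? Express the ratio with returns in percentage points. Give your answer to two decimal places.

β = Cov / Var = 0.0282 / 0.0133 = 2.1203
Treynor = (Rp − Rf) / β = (4.1% − 3.9%) / 2.1203 = 0.20 / 2.1203 = 0.0943

0.09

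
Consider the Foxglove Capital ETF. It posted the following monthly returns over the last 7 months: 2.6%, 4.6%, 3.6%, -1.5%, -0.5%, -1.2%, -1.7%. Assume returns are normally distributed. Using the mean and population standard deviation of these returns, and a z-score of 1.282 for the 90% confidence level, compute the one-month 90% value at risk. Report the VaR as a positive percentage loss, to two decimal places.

2.32

Mean return r̄ = 5.90 / 7 = 0.8429%
Σ(r − r̄)² = (2.6 − 0.8429)² + (4.6 − 0.8429)² + … = 42.7371
σ = √[42.7371 / 7] = 2.4709%
VaR = −(r̄ − z·σ) = −(0.8429 − 1.282 × 2.4709) = −(-2.3248) = 2.3248%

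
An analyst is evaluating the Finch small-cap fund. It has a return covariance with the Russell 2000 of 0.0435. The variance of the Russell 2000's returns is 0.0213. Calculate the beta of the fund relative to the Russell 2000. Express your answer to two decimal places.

β = Cov(Rp, Rm) / Var(Rm) = 0.0435 / 0.0213 = 2.0423

2.04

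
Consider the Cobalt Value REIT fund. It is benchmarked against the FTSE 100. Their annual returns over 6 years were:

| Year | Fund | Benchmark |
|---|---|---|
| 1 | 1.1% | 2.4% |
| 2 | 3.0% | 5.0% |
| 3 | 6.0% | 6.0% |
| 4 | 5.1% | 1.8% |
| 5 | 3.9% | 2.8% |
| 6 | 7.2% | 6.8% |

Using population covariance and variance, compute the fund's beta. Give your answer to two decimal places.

r̄p = 4.3833%,  r̄m = 4.1333%
Cov = Σ(rp − r̄p)(rm − r̄m) / 6 = 2.3322
Var(rm) = Σ(rm − r̄m)² / 6 = 3.5956
β = Cov / Var = 2.3322 / 3.5956 = 0.6486

0.65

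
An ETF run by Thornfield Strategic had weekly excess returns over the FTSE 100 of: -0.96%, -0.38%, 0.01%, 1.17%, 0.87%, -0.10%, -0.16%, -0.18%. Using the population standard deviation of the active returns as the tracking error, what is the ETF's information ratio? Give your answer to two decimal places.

r̄ = (-0.96 − 0.38 + 0.01 + 1.17 + 0.87 − 0.1 − 0.16 − 0.18) / 8 = 0.0338%
Population σ = √[Σ(r − r̄)² / 8] = √[3.2508 / 8] = √0.4064 = 0.6375%
IR = r̄ / tracking error = 0.0338 / 0.6375 = 0.0530

0.05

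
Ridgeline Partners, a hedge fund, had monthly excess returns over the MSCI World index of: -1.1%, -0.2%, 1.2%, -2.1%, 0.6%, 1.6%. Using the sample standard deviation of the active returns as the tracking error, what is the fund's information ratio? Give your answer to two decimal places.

Mean return μ = -0.00 / 6 = 0.0000%
Σ(r − μ)² = 10.0200; sample σ = √(10.0200/5) = 1.4156%
IR = μ / tracking error = 0.0000 / 1.4156 = 0.0000

0.00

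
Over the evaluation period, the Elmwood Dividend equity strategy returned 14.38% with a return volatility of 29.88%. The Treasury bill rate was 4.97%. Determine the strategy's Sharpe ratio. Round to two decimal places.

0.31

Sharpe = (Rp − Rf) / σp = (14.38% − 4.97%) / 29.88% = 9.41% / 29.88% = 0.3149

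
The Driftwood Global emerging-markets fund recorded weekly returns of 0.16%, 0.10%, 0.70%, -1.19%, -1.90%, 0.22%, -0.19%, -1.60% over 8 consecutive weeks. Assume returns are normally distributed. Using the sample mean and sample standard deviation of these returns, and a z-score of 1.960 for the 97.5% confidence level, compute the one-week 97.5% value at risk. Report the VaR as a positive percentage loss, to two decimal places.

2.35

r̄ = (0.16 + 0.1 + 0.7 − 1.19 − 1.9 + 0.22 − 0.19 − 1.6) / 8 = -0.4625%
Sample σ = √[Σ(r − r̄)² / 7] = √[6.4850 / 7] = √0.9264 = 0.9625%
VaR = −(r̄ − z·σ) = −(-0.4625 − 1.960 × 0.9625) = −(-2.3490) = 2.3490%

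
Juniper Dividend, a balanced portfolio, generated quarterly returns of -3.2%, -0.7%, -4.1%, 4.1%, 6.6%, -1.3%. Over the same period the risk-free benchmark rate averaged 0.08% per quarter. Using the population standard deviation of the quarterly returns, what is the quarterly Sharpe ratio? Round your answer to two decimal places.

Mean return r̄ = 1.40 / 6 = 0.2333%
Σ(r − r̄)² = (-3.2 − 0.2333)² + (-0.7 − 0.2333)² + (-4.1 − 0.2333)² + … = 89.2733
σ = √[89.2733 / 6] = 3.8573%
Sharpe = (r̄ − rf) / σ = (0.2333 − 0.08) / 3.8573 = 0.1533 / 3.8573 = 0.0397

0.04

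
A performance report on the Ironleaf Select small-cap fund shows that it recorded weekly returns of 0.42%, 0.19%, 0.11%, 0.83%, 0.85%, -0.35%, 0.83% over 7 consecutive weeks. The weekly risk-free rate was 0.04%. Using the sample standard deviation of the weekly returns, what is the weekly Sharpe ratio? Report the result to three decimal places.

r̄ = (0.42 + 0.19 + 0.11 + 0.83 + 0.85 − 0.35 + 0.83) / 7 = 2.880 / 7 = 0.4114%
Σ(r − r̄)² = (0.42 − 0.4114)² + (0.19 − 0.4114)² + (0.11 − 0.4114)² + … = 1.2625
sample σ = √(1.2625 / 6) = √0.2104 = 0.4587%
Sharpe = (r̄ − rf) / σ = (0.4114 − 0.04) / 0.4587 = 0.3714 / 0.4587 = 0.8097

0.810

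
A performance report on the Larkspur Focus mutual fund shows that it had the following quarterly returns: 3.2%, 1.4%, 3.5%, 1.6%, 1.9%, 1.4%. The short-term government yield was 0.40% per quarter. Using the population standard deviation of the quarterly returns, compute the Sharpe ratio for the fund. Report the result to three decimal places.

2.060

r̄ = (3.2 + 1.4 + 3.5 + 1.6 + 1.9 + 1.4) / 6 = 13.00 / 6 = 2.1667%
Σ(r − r̄)² = (3.2 − 2.1667)² + (1.4 − 2.1667)² + (3.5 − 2.1667)² + … = 4.4133
σ = √[4.4133 / 6] = 0.8576%
Sharpe = (r̄ − rf) / σ = (2.1667 − 0.4) / 0.8576 = 1.7667 / 0.8576 = 2.0601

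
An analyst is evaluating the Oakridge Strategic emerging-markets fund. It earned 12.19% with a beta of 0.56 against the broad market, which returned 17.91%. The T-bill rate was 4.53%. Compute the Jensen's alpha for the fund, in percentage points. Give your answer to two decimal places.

CAPM expected return = Rf + β(Rm − Rf) = 4.53% + 0.56 × (17.91% − 4.53%) = 4.53 + 0.56 × 13.38 = 12.0228%
Jensen's α = Rp − E[R] = 12.19% − 12.0228% = 0.1672

0.17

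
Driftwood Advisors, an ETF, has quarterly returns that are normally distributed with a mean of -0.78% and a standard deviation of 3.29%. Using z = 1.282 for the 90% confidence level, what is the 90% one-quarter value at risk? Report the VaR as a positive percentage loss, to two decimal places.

5.00

VaR (as % loss) = −(μ − z·σ) = −(-0.78% − 1.282 × 3.29%) = −(-4.99778%) = 4.99778%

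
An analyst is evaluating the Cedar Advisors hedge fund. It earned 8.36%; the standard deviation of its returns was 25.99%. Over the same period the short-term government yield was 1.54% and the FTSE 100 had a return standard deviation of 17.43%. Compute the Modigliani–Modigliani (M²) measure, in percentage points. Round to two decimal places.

Sharpe = (Rp − Rf) / σp = (8.36% − 1.54%) / 25.99% = 0.2624
M² = Rf + Sharpe × σm = 1.54% + 0.2624 × 17.43% = 6.1136%

6.11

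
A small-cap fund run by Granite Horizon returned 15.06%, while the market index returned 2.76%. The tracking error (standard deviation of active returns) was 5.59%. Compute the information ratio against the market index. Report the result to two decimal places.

IR = (Rp − Rb) / TE = (15.06% − 2.76%) / 5.59% = 12.30% / 5.59% = 2.2004

2.20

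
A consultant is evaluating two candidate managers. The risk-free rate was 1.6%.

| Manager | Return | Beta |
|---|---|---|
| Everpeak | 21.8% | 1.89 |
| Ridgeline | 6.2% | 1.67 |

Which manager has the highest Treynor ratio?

Everpeak: Treynor = (21.8% − 1.6%) / 1.89 = 10.688
Ridgeline: Treynor = (6.2% − 1.6%) / 1.67 = 2.754
Highest: Everpeak (10.688).

Everpeak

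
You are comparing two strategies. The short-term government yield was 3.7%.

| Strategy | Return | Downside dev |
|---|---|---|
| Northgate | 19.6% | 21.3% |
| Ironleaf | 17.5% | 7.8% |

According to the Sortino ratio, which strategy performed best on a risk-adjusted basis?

Northgate: Sortino ratio = (19.6% − 3.7%) / 21.3% = 0.746
Ironleaf: Sortino ratio = (17.5% − 3.7%) / 7.8% = 1.769
Highest: Ironleaf (1.769).

Ironleaf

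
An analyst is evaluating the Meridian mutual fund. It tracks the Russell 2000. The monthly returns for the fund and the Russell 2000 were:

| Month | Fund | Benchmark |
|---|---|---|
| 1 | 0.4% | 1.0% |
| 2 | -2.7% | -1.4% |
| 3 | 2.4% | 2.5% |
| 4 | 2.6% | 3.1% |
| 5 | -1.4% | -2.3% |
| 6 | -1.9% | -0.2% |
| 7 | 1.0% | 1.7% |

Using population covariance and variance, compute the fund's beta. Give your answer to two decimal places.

0.96

r̄p = 0.0571%,  r̄m = 0.6286%
Cov = Σ(rp − r̄p)(rm − r̄m) / 7 = 3.3269
Var(rm) = Σ(rm − r̄m)² / 7 = 3.4678
β = Cov / Var = 3.3269 / 3.4678 = 0.9594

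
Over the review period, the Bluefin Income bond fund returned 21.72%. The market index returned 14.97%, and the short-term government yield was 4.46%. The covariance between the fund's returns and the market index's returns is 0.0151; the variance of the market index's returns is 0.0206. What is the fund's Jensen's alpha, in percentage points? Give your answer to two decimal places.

9.56

β = Cov / Var = 0.0151 / 0.0206 = 0.7330
E[R] = Rf + β(Rm − Rf) = 4.46% + 0.7330 × (14.97% − 4.46%) = 12.1638%
α = Rp − E[R] = 21.72% − 12.1638% = 9.5562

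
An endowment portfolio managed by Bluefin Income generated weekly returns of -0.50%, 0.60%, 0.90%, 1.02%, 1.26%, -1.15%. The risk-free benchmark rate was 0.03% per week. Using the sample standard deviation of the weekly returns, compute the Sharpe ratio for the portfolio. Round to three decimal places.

r̄ = (-0.5 + 0.6 + 0.9 + 1.02 + 1.26 − 1.15) / 6 = 0.3550%
Sample σ = √[Σ(r − r̄)² / 5] = √[4.6144 / 5] = √0.9229 = 0.9607%
Sharpe = (r̄ − rf) / σ = (0.3550 − 0.03) / 0.9607 = 0.3250 / 0.9607 = 0.3383

0.338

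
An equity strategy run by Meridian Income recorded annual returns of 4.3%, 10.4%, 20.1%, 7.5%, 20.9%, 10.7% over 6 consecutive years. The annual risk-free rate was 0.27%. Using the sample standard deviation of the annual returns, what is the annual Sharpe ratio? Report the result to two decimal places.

1.78

μ = (4.3 + 10.4 + 20.1 + 7.5 + 20.9 + 10.7) / 6 = 12.3167%
Sample σ = √[Σ(r − μ)² / 5] = √[228.0083 / 5] = √45.6017 = 6.7529%
Sharpe = (μ − rf) / σ = (12.3167 − 0.27) / 6.7529 = 12.0467 / 6.7529 = 1.7839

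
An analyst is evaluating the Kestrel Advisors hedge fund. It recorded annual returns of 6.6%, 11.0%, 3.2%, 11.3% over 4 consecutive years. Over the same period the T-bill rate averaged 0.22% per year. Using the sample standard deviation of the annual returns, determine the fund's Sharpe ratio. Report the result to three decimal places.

μ = (6.6 + 11 + 3.2 + 11.3) / 4 = 8.0250%
Σ(r − μ)² = (6.6 − 8.0250)² + (11 − 8.0250)² + … = 44.8875
sample σ = √(44.8875 / 3) = √14.9625 = 3.8681%
Sharpe = (μ − rf) / σ = (8.0250 − 0.22) / 3.8681 = 7.8050 / 3.8681 = 2.0178

2.018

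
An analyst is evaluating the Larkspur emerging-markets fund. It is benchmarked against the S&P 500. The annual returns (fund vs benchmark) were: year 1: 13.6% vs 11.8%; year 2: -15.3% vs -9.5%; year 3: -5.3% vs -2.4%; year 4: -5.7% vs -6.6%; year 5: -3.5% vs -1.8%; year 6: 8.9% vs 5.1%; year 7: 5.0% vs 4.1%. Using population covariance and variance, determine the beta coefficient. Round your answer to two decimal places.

1.32

r̄p = -0.3286%,  r̄m = 0.1000%
Cov = Σ(rp − r̄p)(rm − r̄m) / 7 = 61.2271
Var(rm) = Σ(rm − r̄m)² / 7 = 46.4000
β = Cov / Var = 61.2271 / 46.4000 = 1.3195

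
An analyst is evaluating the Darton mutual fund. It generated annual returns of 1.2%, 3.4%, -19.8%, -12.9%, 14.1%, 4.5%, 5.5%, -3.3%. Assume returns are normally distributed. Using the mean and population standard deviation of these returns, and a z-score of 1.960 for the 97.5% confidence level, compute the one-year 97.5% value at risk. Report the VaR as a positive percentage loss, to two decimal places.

μ = (1.2 + 3.4 − 19.8 − 12.9 + 14.1 + 4.5 + 5.5 − 3.3) / 8 = -0.9125%
Σ(r − μ)² = 824.9888; population σ = √(824.9888/8) = 10.1550%
VaR = −(μ − z·σ) = −(-0.9125 − 1.960 × 10.1550) = −(-20.8163) = 20.8163%

20.82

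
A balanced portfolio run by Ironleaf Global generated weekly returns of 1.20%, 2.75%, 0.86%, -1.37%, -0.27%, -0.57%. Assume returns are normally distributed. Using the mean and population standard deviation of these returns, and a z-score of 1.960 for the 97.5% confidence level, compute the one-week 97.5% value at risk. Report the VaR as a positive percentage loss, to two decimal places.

Mean return r̄ = 2.600 / 6 = 0.4333%
Σ(r − r̄)² = (1.2 − 0.4333)² + (2.75 − 0.4333)² + (0.86 − 0.4333)² + … = 10.8901
population σ = √(10.8901 / 6) = √1.8150 = 1.3472%
VaR = −(r̄ − z·σ) = −(0.4333 − 1.960 × 1.3472) = −(-2.2072) = 2.2072%

2.21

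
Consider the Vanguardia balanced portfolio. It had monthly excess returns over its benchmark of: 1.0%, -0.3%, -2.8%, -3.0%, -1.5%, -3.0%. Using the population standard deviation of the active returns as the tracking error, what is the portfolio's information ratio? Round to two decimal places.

r̄ = (1 − 0.3 − 2.8 − 3 − 1.5 − 3) / 6 = -9.60 / 6 = -1.6000%
Σ(r − r̄)² = 13.8200; population σ = √(13.8200/6) = 1.5177%
IR = r̄ / tracking error = -1.6000 / 1.5177 = -1.0542

-1.05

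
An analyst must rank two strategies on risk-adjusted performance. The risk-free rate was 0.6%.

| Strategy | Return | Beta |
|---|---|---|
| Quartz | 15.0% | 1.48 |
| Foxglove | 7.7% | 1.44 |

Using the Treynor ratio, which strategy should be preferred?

Quartz: Treynor = (15.0% − 0.6%) / 1.48 = 9.730
Foxglove: Treynor = (7.7% − 0.6%) / 1.44 = 4.931
Highest: Quartz (9.730).

Quartz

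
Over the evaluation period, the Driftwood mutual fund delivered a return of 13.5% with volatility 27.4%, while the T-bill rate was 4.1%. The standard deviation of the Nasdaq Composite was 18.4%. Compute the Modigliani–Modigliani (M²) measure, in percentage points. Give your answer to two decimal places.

Sharpe = (Rp − Rf) / σp = (13.5% − 4.1%) / 27.4% = 0.3431
M² = Rf + Sharpe × σm = 4.1% + 0.3431 × 18.4% = 10.4130%

10.41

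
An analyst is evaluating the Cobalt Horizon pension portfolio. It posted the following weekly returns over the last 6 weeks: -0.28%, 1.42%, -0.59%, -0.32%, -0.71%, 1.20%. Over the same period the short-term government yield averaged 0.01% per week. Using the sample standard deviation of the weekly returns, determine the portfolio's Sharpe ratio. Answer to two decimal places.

0.12

r̄ = (-0.28 + 1.42 − 0.59 − 0.32 − 0.71 + 1.2) / 6 = 0.720 / 6 = 0.1200%
Σ(r − r̄)² = 4.4030; sample σ = √(4.4030/5) = 0.9384%
Sharpe = (r̄ − rf) / σ = (0.1200 − 0.01) / 0.9384 = 0.1100 / 0.9384 = 0.1172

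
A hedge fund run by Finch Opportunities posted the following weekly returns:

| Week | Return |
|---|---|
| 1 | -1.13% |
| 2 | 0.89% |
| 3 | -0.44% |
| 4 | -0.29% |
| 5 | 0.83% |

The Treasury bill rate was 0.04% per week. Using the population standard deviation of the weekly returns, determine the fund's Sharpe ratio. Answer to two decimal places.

Mean return r̄ = -0.140 / 5 = -0.0280%
Σ(r − r̄)² = (-1.13 − (-0.0280))² + (0.89 − (-0.0280))² + (-0.44 − (-0.0280))² + … = 3.0317
population σ = √(3.0317 / 5) = √0.6063 = 0.7787%
Sharpe = (r̄ − rf) / σ = (-0.0280 − 0.04) / 0.7787 = -0.0680 / 0.7787 = -0.0873

-0.09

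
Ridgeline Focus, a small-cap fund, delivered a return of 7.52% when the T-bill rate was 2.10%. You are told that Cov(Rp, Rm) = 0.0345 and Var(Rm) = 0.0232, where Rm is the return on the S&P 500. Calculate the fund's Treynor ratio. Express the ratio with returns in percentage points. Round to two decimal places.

β = Cov / Var = 0.0345 / 0.0232 = 1.4871
Treynor = (Rp − Rf) / β = (7.52% − 2.10%) / 1.4871 = 5.42 / 1.4871 = 3.6447

3.64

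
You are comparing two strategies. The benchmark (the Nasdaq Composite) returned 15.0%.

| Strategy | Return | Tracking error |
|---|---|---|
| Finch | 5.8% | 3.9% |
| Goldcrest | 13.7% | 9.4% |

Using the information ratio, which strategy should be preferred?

Finch: IR = (5.8% − 15.0%) / 3.9% = -2.359
Goldcrest: IR = (13.7% − 15.0%) / 9.4% = -0.138
Highest: Goldcrest (-0.138).

Goldcrest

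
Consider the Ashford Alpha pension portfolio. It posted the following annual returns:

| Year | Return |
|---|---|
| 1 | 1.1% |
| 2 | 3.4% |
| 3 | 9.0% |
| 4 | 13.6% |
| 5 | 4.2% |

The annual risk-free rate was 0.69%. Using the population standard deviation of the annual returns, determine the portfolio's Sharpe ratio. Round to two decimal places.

1.24

r̄ = (1.1 + 3.4 + 9 + 13.6 + 4.2) / 5 = 31.30 / 5 = 6.2600%
Σ(r − r̄)² = (1.1 − 6.2600)² + (3.4 − 6.2600)² + (9 − 6.2600)² + … = 100.4320
σ = √[100.4320 / 5] = 4.4818%
Sharpe = (r̄ − rf) / σ = (6.2600 − 0.69) / 4.4818 = 5.5700 / 4.4818 = 1.2428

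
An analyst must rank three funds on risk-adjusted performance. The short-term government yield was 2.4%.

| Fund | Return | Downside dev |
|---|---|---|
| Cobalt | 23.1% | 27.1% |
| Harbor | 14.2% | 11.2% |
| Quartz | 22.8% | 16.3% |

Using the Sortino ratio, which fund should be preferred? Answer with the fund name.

Cobalt: Sortino ratio = (23.1% − 2.4%) / 27.1% = 0.764
Harbor: Sortino ratio = (14.2% − 2.4%) / 11.2% = 1.054
Quartz: Sortino ratio = (22.8% − 2.4%) / 16.3% = 1.252
Highest: Quartz (1.252).

Quartz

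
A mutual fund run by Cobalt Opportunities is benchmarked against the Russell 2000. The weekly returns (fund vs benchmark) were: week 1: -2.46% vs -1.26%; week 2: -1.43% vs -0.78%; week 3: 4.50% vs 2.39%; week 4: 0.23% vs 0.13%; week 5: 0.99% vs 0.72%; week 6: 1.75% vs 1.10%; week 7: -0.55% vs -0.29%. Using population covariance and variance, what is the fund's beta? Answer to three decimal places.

1.848

r̄p = 0.4329%,  r̄m = 0.2871%
Cov = Σ(rp − r̄p)(rm − r̄m) / 7 = 2.4182
Var(rm) = Σ(rm − r̄m)² / 7 = 1.3086
β = Cov / Var = 2.4182 / 1.3086 = 1.8479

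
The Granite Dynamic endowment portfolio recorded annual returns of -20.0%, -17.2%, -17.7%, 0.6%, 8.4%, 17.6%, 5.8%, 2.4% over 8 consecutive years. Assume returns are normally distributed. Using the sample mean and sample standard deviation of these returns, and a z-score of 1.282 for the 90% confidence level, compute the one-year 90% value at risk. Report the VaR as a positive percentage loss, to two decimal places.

20.50

μ = (-20 − 17.2 − 17.7 + 0.6 + 8.4 + 17.6 + 5.8 + 2.4) / 8 = -2.5125%
Sample σ = √[Σ(r − μ)² / 7] = √[1378.7088 / 7] = √196.9584 = 14.0342%
VaR = −(μ − z·σ) = −(-2.5125 − 1.282 × 14.0342) = −(-20.5043) = 20.5043%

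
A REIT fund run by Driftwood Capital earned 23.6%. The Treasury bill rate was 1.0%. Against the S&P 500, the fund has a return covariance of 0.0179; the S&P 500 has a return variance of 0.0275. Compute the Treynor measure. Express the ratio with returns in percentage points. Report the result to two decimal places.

β = Cov / Var = 0.0179 / 0.0275 = 0.6509
Treynor = (Rp − Rf) / β = (23.6% − 1.0%) / 0.6509 = 22.60 / 0.6509 = 34.7212

34.72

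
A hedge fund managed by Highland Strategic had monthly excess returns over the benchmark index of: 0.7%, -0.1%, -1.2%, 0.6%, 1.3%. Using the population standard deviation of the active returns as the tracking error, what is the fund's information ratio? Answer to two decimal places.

Mean return r̄ = 1.30 / 5 = 0.2600%
Σ(r − r̄)² = 3.6520; population σ = √(3.6520/5) = 0.8546%
IR = r̄ / tracking error = 0.2600 / 0.8546 = 0.3042

0.30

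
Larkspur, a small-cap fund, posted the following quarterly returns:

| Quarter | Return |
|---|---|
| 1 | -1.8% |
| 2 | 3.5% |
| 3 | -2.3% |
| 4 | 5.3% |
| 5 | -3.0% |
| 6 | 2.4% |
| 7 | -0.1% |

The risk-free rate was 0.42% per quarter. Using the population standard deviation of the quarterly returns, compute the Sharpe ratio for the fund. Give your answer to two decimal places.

r̄ = (-1.8 + 3.5 − 2.3 + 5.3 − 3 + 2.4 − 0.1) / 7 = 0.5714%
Σ(r − r̄)² = (-1.8 − 0.5714)² + (3.5 − 0.5714)² + (-2.3 − 0.5714)² + … = 61.3543
population σ = √(61.3543 / 7) = √8.7649 = 2.9606%
Sharpe = (r̄ − rf) / σ = (0.5714 − 0.42) / 2.9606 = 0.1514 / 2.9606 = 0.0511

0.05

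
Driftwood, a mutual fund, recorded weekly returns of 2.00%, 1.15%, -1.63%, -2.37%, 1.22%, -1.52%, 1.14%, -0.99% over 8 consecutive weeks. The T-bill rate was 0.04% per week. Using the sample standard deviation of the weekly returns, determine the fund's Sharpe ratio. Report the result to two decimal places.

-0.10

μ = (2 + 1.15 − 1.63 − 2.37 + 1.22 − 1.52 + 1.14 − 0.99) / 8 = -0.1250%
Sample std dev = √[19.5498 / 7] = 1.6712%
Sharpe = (μ − rf) / σ = (-0.1250 − 0.04) / 1.6712 = -0.1650 / 1.6712 = -0.0987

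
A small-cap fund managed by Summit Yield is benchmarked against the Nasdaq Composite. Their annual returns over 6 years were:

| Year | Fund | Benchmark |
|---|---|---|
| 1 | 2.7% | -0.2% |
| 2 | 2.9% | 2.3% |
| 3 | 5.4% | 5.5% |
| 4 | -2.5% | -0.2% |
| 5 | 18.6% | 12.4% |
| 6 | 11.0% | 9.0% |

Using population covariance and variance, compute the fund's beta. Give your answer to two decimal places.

r̄p = 6.3500%,  r̄m = 4.8000%
Cov = Σ(rp − r̄p)(rm − r̄m) / 6 = 30.5150
Var(rm) = Σ(rm − r̄m)² / 6 = 22.0233
β = Cov / Var = 30.5150 / 22.0233 = 1.3856

1.39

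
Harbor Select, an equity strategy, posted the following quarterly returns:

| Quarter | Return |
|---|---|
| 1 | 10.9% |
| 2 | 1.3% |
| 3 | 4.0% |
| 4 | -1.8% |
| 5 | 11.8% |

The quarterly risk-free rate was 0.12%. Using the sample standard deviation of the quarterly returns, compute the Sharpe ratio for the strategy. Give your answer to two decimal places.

μ = (10.9 + 1.3 + 4 − 1.8 + 11.8) / 5 = 5.2400%
Sample σ = √[Σ(r − μ)² / 4] = √[141.6920 / 4] = √35.4230 = 5.9517%
Sharpe = (μ − rf) / σ = (5.2400 − 0.12) / 5.9517 = 5.1200 / 5.9517 = 0.8603

0.86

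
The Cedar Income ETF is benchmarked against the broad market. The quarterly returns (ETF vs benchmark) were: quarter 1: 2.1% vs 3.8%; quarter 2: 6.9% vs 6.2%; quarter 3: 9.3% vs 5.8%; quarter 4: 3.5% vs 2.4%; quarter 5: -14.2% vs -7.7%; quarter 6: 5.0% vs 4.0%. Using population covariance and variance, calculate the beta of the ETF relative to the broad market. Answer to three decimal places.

r̄p = 2.1000%,  r̄m = 2.4167%
Cov = Σ(rp − r̄p)(rm − r̄m) / 6 = 35.3317
Var(rm) = Σ(rm − r̄m)² / 6 = 22.0881
β = Cov / Var = 35.3317 / 22.0881 = 1.5996

1.600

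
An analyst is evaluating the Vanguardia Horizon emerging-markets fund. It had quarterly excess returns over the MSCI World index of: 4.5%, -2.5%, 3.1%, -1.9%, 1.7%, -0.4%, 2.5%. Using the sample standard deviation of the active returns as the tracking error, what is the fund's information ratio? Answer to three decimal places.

r̄ = (4.5 − 2.5 + 3.1 − 1.9 + 1.7 − 0.4 + 2.5) / 7 = 1.0000%
Σ(r − r̄)² = (4.5 − 1.0000)² + (-2.5 − 1.0000)² + (3.1 − 1.0000)² + … = 42.0200
σ = √[42.0200 / 6] = 2.6464%
IR = r̄ / tracking error = 1.0000 / 2.6464 = 0.3779

0.378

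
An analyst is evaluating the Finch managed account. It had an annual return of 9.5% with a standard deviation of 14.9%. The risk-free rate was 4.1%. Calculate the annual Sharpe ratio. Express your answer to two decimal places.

Sharpe = (Rp − Rf) / σp = (9.5% − 4.1%) / 14.9% = 5.40% / 14.9% = 0.3624

0.36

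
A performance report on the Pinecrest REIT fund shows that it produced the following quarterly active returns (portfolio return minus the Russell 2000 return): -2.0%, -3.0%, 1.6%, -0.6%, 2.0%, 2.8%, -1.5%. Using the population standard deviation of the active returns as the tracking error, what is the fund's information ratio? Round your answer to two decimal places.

μ = (-2 − 3 + 1.6 − 0.6 + 2 + 2.8 − 1.5) / 7 = -0.70 / 7 = -0.1000%
Σ(r − μ)² = 29.9400; population σ = √(29.9400/7) = 2.0681%
IR = μ / tracking error = -0.1000 / 2.0681 = -0.0484

-0.05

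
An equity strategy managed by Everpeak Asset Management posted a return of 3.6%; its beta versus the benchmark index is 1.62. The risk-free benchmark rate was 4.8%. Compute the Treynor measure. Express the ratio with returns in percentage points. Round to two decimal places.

-0.74

Treynor = (Rp − Rf) / β = (3.6% − 4.8%) / 1.62 = -1.20 / 1.62 = -0.7407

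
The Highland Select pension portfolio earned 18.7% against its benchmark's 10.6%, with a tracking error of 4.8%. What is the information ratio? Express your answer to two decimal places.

1.69

IR = (Rp − Rb) / TE = (18.7% − 10.6%) / 4.8% = 8.10% / 4.8% = 1.6875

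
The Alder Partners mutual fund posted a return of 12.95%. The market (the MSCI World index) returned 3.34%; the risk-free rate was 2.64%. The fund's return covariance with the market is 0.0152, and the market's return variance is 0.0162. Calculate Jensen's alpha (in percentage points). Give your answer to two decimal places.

9.65

β = Cov / Var = 0.0152 / 0.0162 = 0.9383
E[R] = Rf + β(Rm − Rf) = 2.64% + 0.9383 × (3.34% − 2.64%) = 3.2968%
α = Rp − E[R] = 12.95% − 3.2968% = 9.6532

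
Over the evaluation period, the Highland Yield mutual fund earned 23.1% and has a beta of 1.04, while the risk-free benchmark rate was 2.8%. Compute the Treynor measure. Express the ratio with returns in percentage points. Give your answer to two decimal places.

Treynor = (Rp − Rf) / β = (23.1% − 2.8%) / 1.04 = 20.30 / 1.04 = 19.5192

19.52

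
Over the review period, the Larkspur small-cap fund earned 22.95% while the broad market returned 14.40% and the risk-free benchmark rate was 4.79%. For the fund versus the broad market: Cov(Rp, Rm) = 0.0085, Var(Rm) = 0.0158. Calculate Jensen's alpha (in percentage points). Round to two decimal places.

β = Cov / Var = 0.0085 / 0.0158 = 0.5380
E[R] = Rf + β(Rm − Rf) = 4.79% + 0.5380 × (14.40% − 4.79%) = 9.9602%
α = Rp − E[R] = 22.95% − 9.9602% = 12.9898

12.99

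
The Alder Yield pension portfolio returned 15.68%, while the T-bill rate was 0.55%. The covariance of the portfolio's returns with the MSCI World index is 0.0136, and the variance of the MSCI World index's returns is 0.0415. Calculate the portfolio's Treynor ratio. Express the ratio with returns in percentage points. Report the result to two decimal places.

46.17

β = Cov / Var = 0.0136 / 0.0415 = 0.3277
Treynor = (Rp − Rf) / β = (15.68% − 0.55%) / 0.3277 = 15.13 / 0.3277 = 46.1703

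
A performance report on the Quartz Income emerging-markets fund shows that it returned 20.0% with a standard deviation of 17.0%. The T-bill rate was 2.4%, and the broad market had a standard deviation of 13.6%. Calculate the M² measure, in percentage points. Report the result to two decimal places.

16.48

Sharpe = (Rp − Rf) / σp = (20.0% − 2.4%) / 17.0% = 1.0353
M² = Rf + Sharpe × σm = 2.4% + 1.0353 × 13.6% = 16.4801%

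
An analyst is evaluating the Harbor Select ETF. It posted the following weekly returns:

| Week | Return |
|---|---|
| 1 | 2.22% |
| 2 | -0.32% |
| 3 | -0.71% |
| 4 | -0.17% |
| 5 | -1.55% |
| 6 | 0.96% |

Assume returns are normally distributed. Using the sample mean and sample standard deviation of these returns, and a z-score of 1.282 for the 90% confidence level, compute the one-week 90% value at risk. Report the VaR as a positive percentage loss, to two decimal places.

μ = (2.22 − 0.32 − 0.71 − 0.17 − 1.55 + 0.96) / 6 = 0.0717%
Sample σ = √[Σ(r − μ)² / 5] = √[8.8571 / 5] = √1.7714 = 1.3309%
VaR = −(μ − z·σ) = −(0.0717 − 1.282 × 1.3309) = −(-1.6345) = 1.6345%

1.63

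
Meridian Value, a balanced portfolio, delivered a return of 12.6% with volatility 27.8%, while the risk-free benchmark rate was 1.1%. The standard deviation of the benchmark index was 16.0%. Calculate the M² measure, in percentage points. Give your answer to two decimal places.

Sharpe = (Rp − Rf) / σp = (12.6% − 1.1%) / 27.8% = 0.4137
M² = Rf + Sharpe × σm = 1.1% + 0.4137 × 16.0% = 7.7192%

7.72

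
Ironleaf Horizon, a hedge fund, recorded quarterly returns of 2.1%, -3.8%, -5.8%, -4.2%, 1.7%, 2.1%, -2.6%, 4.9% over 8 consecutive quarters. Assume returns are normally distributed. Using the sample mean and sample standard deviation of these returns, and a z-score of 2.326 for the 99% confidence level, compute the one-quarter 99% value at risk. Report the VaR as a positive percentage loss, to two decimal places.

9.68

r̄ = (2.1 − 3.8 − 5.8 − 4.2 + 1.7 + 2.1 − 2.6 + 4.9) / 8 = -0.7000%
Σ(r − r̄)² = (2.1 − (-0.7000))² + (-3.8 − (-0.7000))² + (-5.8 − (-0.7000))² + … = 104.2800
sample σ = √(104.2800 / 7) = √14.8971 = 3.8597%
VaR = −(r̄ − z·σ) = −(-0.7000 − 2.326 × 3.8597) = −(-9.6777) = 9.6777%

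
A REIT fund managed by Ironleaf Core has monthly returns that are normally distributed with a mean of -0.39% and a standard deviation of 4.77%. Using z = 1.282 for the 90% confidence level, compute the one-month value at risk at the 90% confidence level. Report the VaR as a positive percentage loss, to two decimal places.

6.51

VaR (as % loss) = −(μ − z·σ) = −(-0.39% − 1.282 × 4.77%) = −(-6.50514%) = 6.50514%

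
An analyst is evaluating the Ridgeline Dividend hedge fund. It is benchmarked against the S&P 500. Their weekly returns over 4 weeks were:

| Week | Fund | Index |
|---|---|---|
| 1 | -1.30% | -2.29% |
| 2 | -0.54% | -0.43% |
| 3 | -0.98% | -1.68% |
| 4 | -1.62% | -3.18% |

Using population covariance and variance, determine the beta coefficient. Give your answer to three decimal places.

0.398

r̄p = -1.1100%,  r̄m = -1.8950%
Cov = Σ(rp − r̄p)(rm − r̄m) / 4 = 0.3984
Var(rm) = Σ(rm − r̄m)² / 4 = 0.9999
β = Cov / Var = 0.3984 / 0.9999 = 0.3984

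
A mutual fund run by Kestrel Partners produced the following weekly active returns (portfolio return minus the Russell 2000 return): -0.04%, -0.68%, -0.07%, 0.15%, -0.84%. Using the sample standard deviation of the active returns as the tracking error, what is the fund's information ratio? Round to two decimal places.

r̄ = (-0.04 − 0.68 − 0.07 + 0.15 − 0.84) / 5 = -0.2960%
Σ(r − r̄)² = 0.7589; sample σ = √(0.7589/4) = 0.4356%
IR = r̄ / tracking error = -0.2960 / 0.4356 = -0.6795

-0.68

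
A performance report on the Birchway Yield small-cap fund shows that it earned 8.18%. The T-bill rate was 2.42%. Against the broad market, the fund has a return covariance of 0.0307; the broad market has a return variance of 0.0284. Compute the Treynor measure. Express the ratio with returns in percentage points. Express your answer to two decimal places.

β = Cov / Var = 0.0307 / 0.0284 = 1.0810
Treynor = (Rp − Rf) / β = (8.18% − 2.42%) / 1.0810 = 5.76 / 1.0810 = 5.3284

5.33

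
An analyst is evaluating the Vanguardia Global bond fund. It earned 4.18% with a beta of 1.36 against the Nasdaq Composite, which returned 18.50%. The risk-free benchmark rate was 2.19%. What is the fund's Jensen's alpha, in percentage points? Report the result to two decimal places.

CAPM expected return = Rf + β(Rm − Rf) = 2.19% + 1.36 × (18.50% − 2.19%) = 2.19 + 1.36 × 16.31 = 24.3716%
Jensen's α = Rp − E[R] = 4.18% − 24.3716% = -20.1916

-20.19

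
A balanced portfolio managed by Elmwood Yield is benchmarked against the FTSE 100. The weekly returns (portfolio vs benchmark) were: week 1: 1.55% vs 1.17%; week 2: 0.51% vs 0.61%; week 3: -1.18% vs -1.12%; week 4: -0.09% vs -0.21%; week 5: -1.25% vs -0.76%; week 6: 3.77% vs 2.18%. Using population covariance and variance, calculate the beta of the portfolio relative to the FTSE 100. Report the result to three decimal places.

1.490

r̄p = 0.5517%,  r̄m = 0.3117%
Cov = Σ(rp − r̄p)(rm − r̄m) / 6 = 1.9337
Var(rm) = Σ(rm − r̄m)² / 6 = 1.2978
β = Cov / Var = 1.9337 / 1.2978 = 1.4900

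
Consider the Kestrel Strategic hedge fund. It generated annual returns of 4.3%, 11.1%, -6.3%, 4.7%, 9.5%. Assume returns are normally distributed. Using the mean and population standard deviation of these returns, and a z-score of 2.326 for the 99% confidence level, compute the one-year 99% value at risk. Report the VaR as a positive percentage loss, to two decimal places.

r̄ = (4.3 + 11.1 − 6.3 + 4.7 + 9.5) / 5 = 23.30 / 5 = 4.6600%
Σ(r − r̄)² = (4.3 − 4.6600)² + (11.1 − 4.6600)² + (-6.3 − 4.6600)² + … = 185.1520
population σ = √(185.1520 / 5) = √37.0304 = 6.0853%
VaR = −(r̄ − z·σ) = −(4.6600 − 2.326 × 6.0853) = −(-9.4944) = 9.4944%

9.49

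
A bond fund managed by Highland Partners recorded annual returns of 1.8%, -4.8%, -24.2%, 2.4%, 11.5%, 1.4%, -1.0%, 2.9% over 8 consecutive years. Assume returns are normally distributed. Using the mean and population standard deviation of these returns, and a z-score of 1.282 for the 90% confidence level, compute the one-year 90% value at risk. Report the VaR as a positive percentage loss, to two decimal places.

μ = (1.8 − 4.8 − 24.2 + 2.4 + 11.5 + 1.4 − 1 + 2.9) / 8 = -1.2500%
Σ(r − μ)² = 748.8000; population σ = √(748.8000/8) = 9.6747%
VaR = −(μ − z·σ) = −(-1.2500 − 1.282 × 9.6747) = −(-13.6530) = 13.6530%

13.65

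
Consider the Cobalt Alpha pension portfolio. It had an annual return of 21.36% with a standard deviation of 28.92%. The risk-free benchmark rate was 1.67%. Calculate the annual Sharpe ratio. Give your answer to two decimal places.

Sharpe = (Rp − Rf) / σp = (21.36% − 1.67%) / 28.92% = 19.69% / 28.92% = 0.6808

0.68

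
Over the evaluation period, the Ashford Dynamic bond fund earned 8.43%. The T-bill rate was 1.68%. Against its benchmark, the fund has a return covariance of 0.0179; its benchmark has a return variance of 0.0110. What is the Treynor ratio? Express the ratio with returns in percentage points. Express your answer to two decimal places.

4.15

β = Cov / Var = 0.0179 / 0.0110 = 1.6273
Treynor = (Rp − Rf) / β = (8.43% − 1.68%) / 1.6273 = 6.75 / 1.6273 = 4.1480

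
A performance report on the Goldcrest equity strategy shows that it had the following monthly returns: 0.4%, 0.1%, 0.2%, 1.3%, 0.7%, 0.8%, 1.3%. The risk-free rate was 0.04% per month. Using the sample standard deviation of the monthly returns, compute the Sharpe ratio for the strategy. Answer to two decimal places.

Mean return r̄ = 4.80 / 7 = 0.6857%
Sample std dev = √[1.4286 / 6] = 0.4880%
Sharpe = (r̄ − rf) / σ = (0.6857 − 0.04) / 0.4880 = 0.6457 / 0.4880 = 1.3232

1.32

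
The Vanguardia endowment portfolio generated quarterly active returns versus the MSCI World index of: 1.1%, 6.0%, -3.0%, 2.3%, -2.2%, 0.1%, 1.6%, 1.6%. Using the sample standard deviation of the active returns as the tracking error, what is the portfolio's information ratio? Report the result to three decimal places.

0.336

r̄ = (1.1 + 6 − 3 + 2.3 − 2.2 + 0.1 + 1.6 + 1.6) / 8 = 0.9375%
Sample σ = √[Σ(r − r̄)² / 7] = √[54.4388 / 7] = √7.7770 = 2.7887%
IR = r̄ / tracking error = 0.9375 / 2.7887 = 0.3362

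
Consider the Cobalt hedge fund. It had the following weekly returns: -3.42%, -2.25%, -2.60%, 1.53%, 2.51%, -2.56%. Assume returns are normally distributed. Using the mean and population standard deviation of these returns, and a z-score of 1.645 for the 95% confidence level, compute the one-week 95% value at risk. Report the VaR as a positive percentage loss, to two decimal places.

4.87

μ = (-3.42 − 2.25 − 2.6 + 1.53 + 2.51 − 2.56) / 6 = -6.790 / 6 = -1.1317%
Population std dev = √[31.0295 / 6] = 2.2741%
VaR = −(μ − z·σ) = −(-1.1317 − 1.645 × 2.2741) = −(-4.8726) = 4.8726%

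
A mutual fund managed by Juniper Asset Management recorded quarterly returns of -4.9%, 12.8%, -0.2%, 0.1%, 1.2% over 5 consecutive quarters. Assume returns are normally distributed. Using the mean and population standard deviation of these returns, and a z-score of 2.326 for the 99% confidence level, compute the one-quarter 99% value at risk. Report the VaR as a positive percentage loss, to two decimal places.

11.89

Mean return r̄ = 9.00 / 5 = 1.8000%
Population σ = √[Σ(r − r̄)² / 5] = √[173.1400 / 5] = √34.6280 = 5.8846%
VaR = −(r̄ − z·σ) = −(1.8000 − 2.326 × 5.8846) = −(-11.8876) = 11.8876%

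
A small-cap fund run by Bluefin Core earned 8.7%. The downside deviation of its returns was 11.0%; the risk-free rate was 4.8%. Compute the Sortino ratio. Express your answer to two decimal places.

0.35

Sortino = (Rp − Rf) / σd = (8.7% − 4.8%) / 11.0% = 3.90% / 11.0% = 0.3545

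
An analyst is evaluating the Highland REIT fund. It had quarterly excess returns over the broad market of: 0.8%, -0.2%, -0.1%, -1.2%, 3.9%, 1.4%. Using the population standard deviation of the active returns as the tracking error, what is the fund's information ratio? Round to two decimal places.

r̄ = (0.8 − 0.2 − 0.1 − 1.2 + 3.9 + 1.4) / 6 = 0.7667%
Population std dev = √[15.7733 / 6] = 1.6214%
IR = r̄ / tracking error = 0.7667 / 1.6214 = 0.4729

0.47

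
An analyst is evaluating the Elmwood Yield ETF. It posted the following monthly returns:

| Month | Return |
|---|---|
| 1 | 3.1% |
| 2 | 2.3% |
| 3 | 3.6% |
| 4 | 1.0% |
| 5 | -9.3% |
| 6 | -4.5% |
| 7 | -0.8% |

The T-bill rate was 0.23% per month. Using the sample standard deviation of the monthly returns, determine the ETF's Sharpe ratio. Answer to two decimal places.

μ = (3.1 + 2.3 + 3.6 + 1 − 9.3 − 4.5 − 0.8) / 7 = -0.6571%
Sample σ = √[Σ(r − μ)² / 6] = √[133.2171 / 6] = √22.2029 = 4.7120%
Sharpe = (μ − rf) / σ = (-0.6571 − 0.23) / 4.7120 = -0.8871 / 4.7120 = -0.1883

-0.19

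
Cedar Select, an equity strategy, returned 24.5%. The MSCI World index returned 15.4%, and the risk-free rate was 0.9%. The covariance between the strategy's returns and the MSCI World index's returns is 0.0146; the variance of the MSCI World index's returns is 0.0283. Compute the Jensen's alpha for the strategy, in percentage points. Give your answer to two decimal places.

β = Cov / Var = 0.0146 / 0.0283 = 0.5159
E[R] = Rf + β(Rm − Rf) = 0.9% + 0.5159 × (15.4% − 0.9%) = 8.3806%
α = Rp − E[R] = 24.5% − 8.3806% = 16.1194

16.12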